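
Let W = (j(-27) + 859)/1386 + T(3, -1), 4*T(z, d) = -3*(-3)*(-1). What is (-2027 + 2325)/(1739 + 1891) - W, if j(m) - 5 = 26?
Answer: 257651/152460 ≈ 1.6900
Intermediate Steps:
j(m) = 31 (j(m) = 5 + 26 = 31)
T(z, d) = -9/4 (T(z, d) = (-3*(-3)*(-1))/4 = (9*(-1))/4 = (¼)*(-9) = -9/4)
W = -4457/2772 (W = (31 + 859)/1386 - 9/4 = 890*(1/1386) - 9/4 = 445/693 - 9/4 = -4457/2772 ≈ -1.6079)
(-2027 + 2325)/(1739 + 1891) - W = (-2027 + 2325)/(1739 + 1891) - 1*(-4457/2772) = 298/3630 + 4457/2772 = 298*(1/3630) + 4457/2772 = 149/1815 + 4457/2772 = 257651/152460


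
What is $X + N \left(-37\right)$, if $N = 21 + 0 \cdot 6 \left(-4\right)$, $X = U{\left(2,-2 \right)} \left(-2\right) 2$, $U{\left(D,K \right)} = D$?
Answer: $-785$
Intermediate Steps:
$X = -8$ ($X = 2 \left(-2\right) 2 = \left(-4\right) 2 = -8$)
$N = 21$ ($N = 21 + 0 \left(-4\right) = 21 + 0 = 21$)
$X + N \left(-37\right) = -8 + 21 \left(-37\right) = -8 - 777 = -785$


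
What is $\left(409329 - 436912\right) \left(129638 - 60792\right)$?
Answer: $-1898979218$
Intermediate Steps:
$\left(409329 - 436912\right) \left(129638 - 60792\right) = \left(-27583\right) 68846 = -1898979218$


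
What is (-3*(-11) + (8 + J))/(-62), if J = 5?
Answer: -23/31 ≈ -0.74194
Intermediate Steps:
(-3*(-11) + (8 + J))/(-62) = (-3*(-11) + (8 + 5))/(-62) = (33 + 13)*(-1/62) = 46*(-1/62) = -23/31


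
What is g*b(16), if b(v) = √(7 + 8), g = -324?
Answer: -324*√15 ≈ -1254.8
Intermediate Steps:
b(v) = √15
g*b(16) = -324*√15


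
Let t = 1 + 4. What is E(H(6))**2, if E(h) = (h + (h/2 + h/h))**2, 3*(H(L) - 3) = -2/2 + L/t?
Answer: 614656/625 ≈ 983.45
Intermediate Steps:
t = 5
H(L) = 8/3 + L/15 (H(L) = 3 + (-2/2 + L/5)/3 = 3 + (-2*1/2 + L*(1/5))/3 = 3 + (-1 + L/5)/3 = 3 + (-1/3 + L/15) = 8/3 + L/15)
E(h) = (1 + 3*h/2)**2 (E(h) = (h + (h*(1/2) + 1))**2 = (h + (h/2 + 1))**2 = (h + (1 + h/2))**2 = (1 + 3*h/2)**2)
E(H(6))**2 = ((2 + 3*(8/3 + (1/15)*6))**2/4)**2 = ((2 + 3*(8/3 + 2/5))**2/4)**2 = ((2 + 3*(46/15))**2/4)**2 = ((2 + 46/5)**2/4)**2 = ((56/5)**2/4)**2 = ((1/4)*(3136/25))**2 = (784/25)**2 = 614656/625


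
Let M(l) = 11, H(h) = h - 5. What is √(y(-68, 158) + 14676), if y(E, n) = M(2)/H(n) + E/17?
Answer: 13*√225811/51 ≈ 121.13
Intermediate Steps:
H(h) = -5 + h
y(E, n) = 11/(-5 + n) + E/17
√(y(-68, 158) + 14676) = √((187 - 68*(-5 + 158))/(17*(-5 + 158)) + 14676) = √((1/17)*(187 - 68*153)/153 + 14676) = √((1/17)*(1/153)*(187 - 10404) + 14676) = √((1/17)*(1/153)*(-10217) + 14676) = √(-601/153 + 14676) = √(2244827/153) = 13*√225811/51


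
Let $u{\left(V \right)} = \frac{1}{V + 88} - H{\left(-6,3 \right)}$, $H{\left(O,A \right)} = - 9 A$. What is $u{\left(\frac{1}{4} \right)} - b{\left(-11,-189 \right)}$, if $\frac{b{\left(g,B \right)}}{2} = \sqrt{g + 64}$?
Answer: $\frac{9535}{353} - 2 \sqrt{53} \approx 12.451$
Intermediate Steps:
$b{\left(g,B \right)} = 2 \sqrt{64 + g}$ ($b{\left(g,B \right)} = 2 \sqrt{g + 64} = 2 \sqrt{64 + g}$)
$u{\left(V \right)} = 27 + \frac{1}{88 + V}$ ($u{\left(V \right)} = \frac{1}{V + 88} - \left(-9\right) 3 = \frac{1}{88 + V} - -27 = \frac{1}{88 + V} + 27 = 27 + \frac{1}{88 + V}$)
$u{\left(\frac{1}{4} \right)} - b{\left(-11,-189 \right)} = \frac{2377 + \frac{27}{4}}{88 + \frac{1}{4}} - 2 \sqrt{64 - 11} = \frac{2377 + 27 \cdot \frac{1}{4}}{88 + \frac{1}{4}} - 2 \sqrt{53} = \frac{2377 + \frac{27}{4}}{\frac{353}{4}} - 2 \sqrt{53} = \frac{4}{353} \cdot \frac{9535}{4} - 2 \sqrt{53} = \frac{9535}{353} - 2 \sqrt{53}$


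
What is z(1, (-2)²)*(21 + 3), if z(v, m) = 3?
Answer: 72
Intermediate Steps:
z(1, (-2)²)*(21 + 3) = 3*(21 + 3) = 3*24 = 72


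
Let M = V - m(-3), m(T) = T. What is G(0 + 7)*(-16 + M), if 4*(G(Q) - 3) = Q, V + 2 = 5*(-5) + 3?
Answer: -703/4 ≈ -175.75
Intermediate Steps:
V = -24 (V = -2 + (5*(-5) + 3) = -2 + (-25 + 3) = -2 - 22 = -24)
M = -21 (M = -24 - 1*(-3) = -24 + 3 = -21)
G(Q) = 3 + Q/4
G(0 + 7)*(-16 + M) = (3 + (0 + 7)/4)*(-16 - 21) = (3 + (1/4)*7)*(-37) = (3 + 7/4)*(-37) = (19/4)*(-37) = -703/4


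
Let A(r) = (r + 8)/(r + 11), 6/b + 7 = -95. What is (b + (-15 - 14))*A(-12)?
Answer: -1976/17 ≈ -116.24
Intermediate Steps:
b = -1/17 (b = 6/(-7 - 95) = 6/(-102) = 6*(-1/102) = -1/17 ≈ -0.058824)
A(r) = (8 + r)/(11 + r)
(b + (-15 - 14))*A(-12) = (-1/17 + (-15 - 14))*((8 - 12)/(11 - 12)) = (-1/17 - 29)*(-4/(-1)) = -(-494)*(-4)/17 = -494/17*4 = -1976/17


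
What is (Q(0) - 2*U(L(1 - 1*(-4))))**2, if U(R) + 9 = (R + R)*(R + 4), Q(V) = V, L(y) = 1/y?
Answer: 133956/625 ≈ 214.33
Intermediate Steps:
U(R) = -9 + 2*R*(4 + R) (U(R) = -9 + (R + R)*(R + 4) = -9 + (2*R)*(4 + R) = -9 + 2*R*(4 + R))
(Q(0) - 2*U(L(1 - 1*(-4))))**2 = (0 - 2*(-9 + 2*(1/(1 - 1*(-4)))**2 + 8/(1 - 1*(-4))))**2 = (0 - 2*(-9 + 2*(1/(1 + 4))**2 + 8/(1 + 4)))**2 = (0 - 2*(-9 + 2*(1/5)**2 + 8/5))**2 = (0 - 2*(-9 + 2*(1/5)**2 + 8*(1/5)))**2 = (0 - 2*(-9 + 2*(1/25) + 8/5))**2 = (0 - 2*(-9 + 2/25 + 8/5))**2 = (0 - 2*(-183/25))**2 = (0 + 366/25)**2 = (366/25)**2 = 133956/625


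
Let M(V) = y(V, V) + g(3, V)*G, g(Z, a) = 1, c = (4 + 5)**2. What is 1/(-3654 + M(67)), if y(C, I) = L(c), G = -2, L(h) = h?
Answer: -1/3575 ≈ -0.00027972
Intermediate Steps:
c = 81 (c = 9**2 = 81)
y(C, I) = 81
M(V) = 79 (M(V) = 81 + 1*(-2) = 81 - 2 = 79)
1/(-3654 + M(67)) = 1/(-3654 + 79) = 1/(-3575) = -1/3575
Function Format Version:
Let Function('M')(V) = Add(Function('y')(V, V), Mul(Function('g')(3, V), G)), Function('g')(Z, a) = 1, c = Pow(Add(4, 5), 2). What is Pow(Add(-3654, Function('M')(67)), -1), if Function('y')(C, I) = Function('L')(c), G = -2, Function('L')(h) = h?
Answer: Rational(-1, 3575) ≈ -0.00027972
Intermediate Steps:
c = 81 (c = Pow(9, 2) = 81)
Function('y')(C, I) = 81
Function('M')(V) = 79 (Function('M')(V) = Add(81, Mul(1, -2)) = Add(81, -2) = 79)
Pow(Add(-3654, Function('M')(67)), -1) = Pow(Add(-3654, 79), -1) = Pow(-3575, -1) = Rational(-1, 3575)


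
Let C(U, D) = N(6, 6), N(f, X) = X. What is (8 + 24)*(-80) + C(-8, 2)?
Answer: -2554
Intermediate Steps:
C(U, D) = 6
(8 + 24)*(-80) + C(-8, 2) = (8 + 24)*(-80) + 6 = 32*(-80) + 6 = -2560 + 6 = -2554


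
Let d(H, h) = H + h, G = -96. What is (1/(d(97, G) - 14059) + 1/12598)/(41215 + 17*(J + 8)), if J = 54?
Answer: 365/1871488337499 ≈ 1.9503e-10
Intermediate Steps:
(1/(d(97, G) - 14059) + 1/12598)/(41215 + 17*(J + 8)) = (1/((97 - 96) - 14059) + 1/12598)/(41215 + 17*(54 + 8)) = (1/(1 - 14059) + 1/12598)/(41215 + 17*62) = (1/(-14058) + 1/12598)/(41215 + 1054) = (-1/14058 + 1/12598)/42269 = (365/44275671)*(1/42269) = 365/1871488337499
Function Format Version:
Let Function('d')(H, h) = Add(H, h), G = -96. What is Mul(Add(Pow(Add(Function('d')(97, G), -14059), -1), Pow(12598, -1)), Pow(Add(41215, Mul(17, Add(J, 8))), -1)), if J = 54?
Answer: Rational(365, 1871488337499) ≈ 1.9503e-10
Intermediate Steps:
Mul(Add(Pow(Add(Function('d')(97, G), -14059), -1), Pow(12598, -1)), Pow(Add(41215, Mul(17, Add(J, 8))), -1)) = Mul(Add(Pow(Add(Add(97, -96), -14059), -1), Pow(12598, -1)), Pow(Add(41215, Mul(17, Add(54, 8))), -1)) = Mul(Add(Pow(Add(1, -14059), -1), Rational(1, 12598)), Pow(Add(41215, Mul(17, 62)), -1)) = Mul(Add(Pow(-14058, -1), Rational(1, 12598)), Pow(Add(41215, 1054), -1)) = Mul(Add(Rational(-1, 14058), Rational(1, 12598)), Pow(42269, -1)) = Mul(Rational(365, 44275671), Rational(1, 42269)) = Rational(365, 1871488337499)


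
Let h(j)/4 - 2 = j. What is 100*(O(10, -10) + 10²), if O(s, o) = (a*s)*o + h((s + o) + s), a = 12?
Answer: -105200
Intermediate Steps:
h(j) = 8 + 4*j
O(s, o) = 8 + 4*o + 8*s + 12*o*s (O(s, o) = (12*s)*o + (8 + 4*((s + o) + s)) = 12*o*s + (8 + 4*((o + s) + s)) = 12*o*s + (8 + 4*(o + 2*s)) = 12*o*s + (8 + (4*o + 8*s)) = 12*o*s + (8 + 4*o + 8*s) = 8 + 4*o + 8*s + 12*o*s)
100*(O(10, -10) + 10²) = 100*((8 + 4*(-10) + 8*10 + 12*(-10)*10) + 10²) = 100*((8 - 40 + 80 - 1200) + 100) = 100*(-1152 + 100) = 100*(-1052) = -105200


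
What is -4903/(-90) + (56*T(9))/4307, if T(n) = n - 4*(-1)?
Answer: 21182741/387630 ≈ 54.647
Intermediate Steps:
T(n) = 4 + n (T(n) = n + 4 = 4 + n)
-4903/(-90) + (56*T(9))/4307 = -4903/(-90) + (56*(4 + 9))/4307 = -4903*(-1/90) + (56*13)*(1/4307) = 4903/90 + 728*(1/4307) = 4903/90 + 728/4307 = 21182741/387630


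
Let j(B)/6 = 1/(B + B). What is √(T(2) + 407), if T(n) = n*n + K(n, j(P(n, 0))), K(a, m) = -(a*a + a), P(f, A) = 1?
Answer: 9*√5 ≈ 20.125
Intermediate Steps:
j(B) = 3/B (j(B) = 6/(B + B) = 6/((2*B)) = 6*(1/(2*B)) = 3/B)
K(a, m) = -a - a² (K(a, m) = -(a² + a) = -(a + a²) = -a - a²)
T(n) = n² - n*(1 + n) (T(n) = n*n - n*(1 + n) = n² - n*(1 + n))
√(T(2) + 407) = √(-1*2 + 407) = √(-2 + 407) = √405 = 9*√5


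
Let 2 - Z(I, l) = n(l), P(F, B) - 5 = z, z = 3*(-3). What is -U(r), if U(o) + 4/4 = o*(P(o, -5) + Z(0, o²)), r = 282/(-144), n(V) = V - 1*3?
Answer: -62927/13824 ≈ -4.5520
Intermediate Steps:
n(V) = -3 + V (n(V) = V - 3 = -3 + V)
z = -9
P(F, B) = -4 (P(F, B) = 5 - 9 = -4)
Z(I, l) = 5 - l (Z(I, l) = 2 - (-3 + l) = 2 + (3 - l) = 5 - l)
r = -47/24 (r = 282*(-1/144) = -47/24 ≈ -1.9583)
U(o) = -1 + o*(1 - o²) (U(o) = -1 + o*(-4 + (5 - o²)) = -1 + o*(1 - o²))
-U(r) = -(-1 - 47/24 - (-47/24)³) = -(-1 - 47/24 - 1*(-103823/13824)) = -(-1 - 47/24 + 103823/13824) = -1*62927/13824 = -62927/13824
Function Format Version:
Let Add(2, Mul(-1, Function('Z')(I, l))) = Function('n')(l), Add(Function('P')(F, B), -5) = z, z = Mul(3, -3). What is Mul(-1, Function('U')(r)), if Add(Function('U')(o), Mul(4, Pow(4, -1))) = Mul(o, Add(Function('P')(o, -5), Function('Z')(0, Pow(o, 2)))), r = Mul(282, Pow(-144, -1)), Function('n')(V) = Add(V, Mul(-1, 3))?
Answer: Rational(-62927, 13824) ≈ -4.5520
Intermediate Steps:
Function('n')(V) = Add(-3, V) (Function('n')(V) = Add(V, -3) = Add(-3, V))
z = -9
Function('P')(F, B) = -4 (Function('P')(F, B) = Add(5, -9) = -4)
Function('Z')(I, l) = Add(5, Mul(-1, l)) (Function('Z')(I, l) = Add(2, Mul(-1, Add(-3, l))) = Add(2, Add(3, Mul(-1, l))) = Add(5, Mul(-1, l)))
r = Rational(-47, 24) (r = Mul(282, Rational(-1, 144)) = Rational(-47, 24) ≈ -1.9583)
Function('U')(o) = Add(-1, Mul(o, Add(1, Mul(-1, Pow(o, 2))))) (Function('U')(o) = Add(-1, Mul(o, Add(-4, Add(5, Mul(-1, Pow(o, 2)))))) = Add(-1, Mul(o, Add(1, Mul(-1, Pow(o, 2))))))
Mul(-1, Function('U')(r)) = Mul(-1, Add(-1, Rational(-47, 24), Mul(-1, Pow(Rational(-47, 24), 3)))) = Mul(-1, Add(-1, Rational(-47, 24), Mul(-1, Rational(-103823, 13824)))) = Mul(-1, Add(-1, Rational(-47, 24), Rational(103823, 13824))) = Mul(-1, Rational(62927, 13824)) = Rational(-62927, 13824)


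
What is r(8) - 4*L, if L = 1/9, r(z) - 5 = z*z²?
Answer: 4649/9 ≈ 516.56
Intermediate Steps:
r(z) = 5 + z³ (r(z) = 5 + z*z² = 5 + z³)
L = ⅑ ≈ 0.11111
r(8) - 4*L = (5 + 8³) - 4*⅑ = (5 + 512) - 4/9 = 517 - 4/9 = 4649/9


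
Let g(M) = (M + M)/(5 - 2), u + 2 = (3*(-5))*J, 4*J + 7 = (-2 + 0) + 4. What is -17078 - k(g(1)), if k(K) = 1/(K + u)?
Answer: -3569314/209 ≈ -17078.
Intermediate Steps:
J = -5/4 (J = -7/4 + ((-2 + 0) + 4)/4 = -7/4 + (-2 + 4)/4 = -7/4 + (1/4)*2 = -7/4 + 1/2 = -5/4 ≈ -1.2500)
u = 67/4 (u = -2 + (3*(-5))*(-5/4) = -2 - 15*(-5/4) = -2 + 75/4 = 67/4 ≈ 16.750)
g(M) = 2*M/3 (g(M) = (2*M)/3 = (2*M)*(1/3) = 2*M/3)
k(K) = 1/(67/4 + K) (k(K) = 1/(K + 67/4) = 1/(67/4 + K))
-17078 - k(g(1)) = -17078 - 4/(67 + 4*((2/3)*1)) = -17078 - 4/(67 + 4*(2/3)) = -17078 - 4/(67 + 8/3) = -17078 - 4/209/3 = -17078 - 4*3/209 = -17078 - 1*12/209 = -17078 - 12/209 = -3569314/209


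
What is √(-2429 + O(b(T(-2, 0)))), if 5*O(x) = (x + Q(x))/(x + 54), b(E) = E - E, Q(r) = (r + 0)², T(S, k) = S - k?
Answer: I*√2429 ≈ 49.285*I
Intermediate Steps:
Q(r) = r²
b(E) = 0
O(x) = (x + x²)/(5*(54 + x)) (O(x) = ((x + x²)/(x + 54))/5 = ((x + x²)/(54 + x))/5 = (x + x²)/(5*(54 + x)))
√(-2429 + O(b(T(-2, 0)))) = √(-2429 + (⅕)*0*(1 + 0)/(54 + 0)) = √(-2429 + (⅕)*0*1/54) = √(-2429 + (⅕)*0*(1/54)*1) = √(-2429 + 0) = √(-2429) = I*√2429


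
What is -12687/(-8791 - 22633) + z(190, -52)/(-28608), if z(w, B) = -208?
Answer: 5773217/14046528 ≈ 0.41101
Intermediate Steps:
-12687/(-8791 - 22633) + z(190, -52)/(-28608) = -12687/(-8791 - 22633) - 208/(-28608) = -12687/(-31424) - 208*(-1/28608) = -12687*(-1/31424) + 13/1788 = 12687/31424 + 13/1788 = 5773217/14046528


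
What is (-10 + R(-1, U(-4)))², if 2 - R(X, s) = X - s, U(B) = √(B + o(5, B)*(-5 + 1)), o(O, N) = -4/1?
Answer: 61 - 28*√3 ≈ 12.503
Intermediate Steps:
o(O, N) = -4 (o(O, N) = -4*1 = -4)
U(B) = √(16 + B) (U(B) = √(B - 4*(-5 + 1)) = √(B - 4*(-4)) = √(B + 16) = √(16 + B))
R(X, s) = 2 + s - X (R(X, s) = 2 - (X - s) = 2 + (s - X) = 2 + s - X)
(-10 + R(-1, U(-4)))² = (-10 + (2 + √(16 - 4) - 1*(-1)))² = (-10 + (2 + √12 + 1))² = (-10 + (2 + 2*√3 + 1))² = (-10 + (3 + 2*√3))² = (-7 + 2*√3)²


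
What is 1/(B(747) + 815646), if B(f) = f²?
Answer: 1/1373655 ≈ 7.2799e-7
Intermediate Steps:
1/(B(747) + 815646) = 1/(747² + 815646) = 1/(558009 + 815646) = 1/1373655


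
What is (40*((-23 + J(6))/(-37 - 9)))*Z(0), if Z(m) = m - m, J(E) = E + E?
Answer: 0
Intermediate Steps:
J(E) = 2*E
Z(m) = 0
(40*((-23 + J(6))/(-37 - 9)))*Z(0) = (40*((-23 + 2*6)/(-37 - 9)))*0 = (40*((-23 + 12)/(-46)))*0 = (40*(-11*(-1/46)))*0 = (40*(11/46))*0 = (220/23)*0 = 0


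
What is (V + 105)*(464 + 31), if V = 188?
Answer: 145035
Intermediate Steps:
(V + 105)*(464 + 31) = (188 + 105)*(464 + 31) = 293*495 = 145035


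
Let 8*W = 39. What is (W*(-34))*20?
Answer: -3315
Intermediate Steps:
W = 39/8 (W = (1/8)*39 = 39/8 ≈ 4.8750)
(W*(-34))*20 = ((39/8)*(-34))*20 = -663/4*20 = -3315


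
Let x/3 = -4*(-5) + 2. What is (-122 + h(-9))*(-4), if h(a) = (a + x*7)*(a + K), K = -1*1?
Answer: 18608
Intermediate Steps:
x = 66 (x = 3*(-4*(-5) + 2) = 3*(20 + 2) = 3*22 = 66)
K = -1
h(a) = (-1 + a)*(462 + a) (h(a) = (a + 66*7)*(a - 1) = (a + 462)*(-1 + a) = (462 + a)*(-1 + a) = (-1 + a)*(462 + a))
(-122 + h(-9))*(-4) = (-122 + (-462 + (-9)² + 461*(-9)))*(-4) = (-122 + (-462 + 81 - 4149))*(-4) = (-122 - 4530)*(-4) = -4652*(-4) = 18608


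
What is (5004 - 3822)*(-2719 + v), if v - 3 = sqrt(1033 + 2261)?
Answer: -3210312 + 3546*sqrt(366) ≈ -3.1425e+6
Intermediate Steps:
v = 3 + 3*sqrt(366) (v = 3 + sqrt(1033 + 2261) = 3 + sqrt(3294) = 3 + 3*sqrt(366) ≈ 60.393)
(5004 - 3822)*(-2719 + v) = (5004 - 3822)*(-2719 + (3 + 3*sqrt(366))) = 1182*(-2716 + 3*sqrt(366)) = -3210312 + 3546*sqrt(366)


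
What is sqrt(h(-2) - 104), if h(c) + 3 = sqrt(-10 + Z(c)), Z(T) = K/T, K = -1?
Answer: sqrt(-428 + 2*I*sqrt(38))/2 ≈ 0.14897 + 10.345*I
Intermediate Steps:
Z(T) = -1/T
h(c) = -3 + sqrt(-10 - 1/c)
sqrt(h(-2) - 104) = sqrt((-3 + sqrt(-10 - 1/(-2))) - 104) = sqrt((-3 + sqrt(-10 - 1*(-1/2))) - 104) = sqrt((-3 + sqrt(-10 + 1/2)) - 104) = sqrt((-3 + sqrt(-19/2)) - 104) = sqrt((-3 + I*sqrt(38)/2) - 104) = sqrt(-107 + I*sqrt(38)/2)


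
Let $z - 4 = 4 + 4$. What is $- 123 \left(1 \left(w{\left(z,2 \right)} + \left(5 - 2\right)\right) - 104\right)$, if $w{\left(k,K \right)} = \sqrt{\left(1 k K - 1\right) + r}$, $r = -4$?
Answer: $12423 - 123 \sqrt{19} \approx 11887.0$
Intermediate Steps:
$z = 12$ ($z = 4 + \left(4 + 4\right) = 4 + 8 = 12$)
$w{\left(k,K \right)} = \sqrt{-5 + K k}$ ($w{\left(k,K \right)} = \sqrt{\left(1 k K - 1\right) - 4} = \sqrt{\left(k K - 1\right) - 4} = \sqrt{\left(K k - 1\right) - 4} = \sqrt{\left(-1 + K k\right) - 4} = \sqrt{-5 + K k}$)
$- 123 \left(1 \left(w{\left(z,2 \right)} + \left(5 - 2\right)\right) - 104\right) = - 123 \left(1 \left(\sqrt{-5 + 2 \cdot 12} + \left(5 - 2\right)\right) - 104\right) = - 123 \left(1 \left(\sqrt{-5 + 24} + 3\right) - 104\right) = - 123 \left(1 \left(\sqrt{19} + 3\right) - 104\right) = - 123 \left(1 \left(3 + \sqrt{19}\right) - 104\right) = - 123 \left(\left(3 + \sqrt{19}\right) - 104\right) = - 123 \left(-101 + \sqrt{19}\right) = 12423 - 123 \sqrt{19}$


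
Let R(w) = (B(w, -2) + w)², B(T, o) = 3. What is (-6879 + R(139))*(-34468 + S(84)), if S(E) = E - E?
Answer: -457907380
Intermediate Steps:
S(E) = 0
R(w) = (3 + w)²
(-6879 + R(139))*(-34468 + S(84)) = (-6879 + (3 + 139)²)*(-34468 + 0) = (-6879 + 142²)*(-34468) = (-6879 + 20164)*(-34468) = 13285*(-34468) = -457907380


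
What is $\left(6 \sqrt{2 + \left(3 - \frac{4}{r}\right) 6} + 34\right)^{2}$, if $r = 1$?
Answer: $1012 + 816 i \approx 1012.0 + 816.0 i$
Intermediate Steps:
$\left(6 \sqrt{2 + \left(3 - \frac{4}{r}\right) 6} + 34\right)^{2} = \left(6 \sqrt{2 + \left(3 - \frac{4}{1}\right) 6} + 34\right)^{2} = \left(6 \sqrt{2 + \left(3 - 4\right) 6} + 34\right)^{2} = \left(6 \sqrt{2 - 6} + 34\right)^{2} = \left(6 \sqrt{-4} + 34\right)^{2} = \left(6 \cdot 2 i + 34\right)^{2} = \left(12 i + 34\right)^{2} = \left(34 + 12 i\right)^{2}$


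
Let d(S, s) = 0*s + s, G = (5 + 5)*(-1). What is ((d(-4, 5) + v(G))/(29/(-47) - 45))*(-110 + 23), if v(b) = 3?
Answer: 4089/268 ≈ 15.257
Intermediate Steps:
G = -10 (G = 10*(-1) = -10)
d(S, s) = s (d(S, s) = 0 + s = s)
((d(-4, 5) + v(G))/(29/(-47) - 45))*(-110 + 23) = ((5 + 3)/(29/(-47) - 45))*(-110 + 23) = (8/(29*(-1/47) - 45))*(-87) = (8/(-29/47 - 45))*(-87) = (8/(-2144/47))*(-87) = (8*(-47/2144))*(-87) = -47/268*(-87) = 4089/268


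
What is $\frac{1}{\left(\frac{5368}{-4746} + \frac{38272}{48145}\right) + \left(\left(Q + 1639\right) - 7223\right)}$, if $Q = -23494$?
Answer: $- \frac{114248085}{3322144217354} \approx -3.439 \cdot 10^{-5}$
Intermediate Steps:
$\frac{1}{\left(\frac{5368}{-4746} + \frac{38272}{48145}\right) + \left(\left(Q + 1639\right) - 7223\right)} = \frac{1}{\left(\frac{5368}{-4746} + \frac{38272}{48145}\right) + \left(\left(-23494 + 1639\right) - 7223\right)} = \frac{1}{\left(5368 \left(- \frac{1}{4746}\right) + 38272 \cdot \frac{1}{48145}\right) - 29078} = \frac{1}{\left(- \frac{2684}{2373} + \frac{38272}{48145}\right) - 29078} = \frac{1}{- \frac{38401724}{114248085} - 29078} = \frac{1}{- \frac{3322144217354}{114248085}} = - \frac{114248085}{3322144217354}$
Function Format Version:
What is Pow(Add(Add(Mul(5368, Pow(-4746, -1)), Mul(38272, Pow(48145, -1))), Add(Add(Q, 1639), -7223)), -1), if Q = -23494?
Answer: Rational(-114248085, 3322144217354) ≈ -3.4390e-5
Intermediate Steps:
Pow(Add(Add(Mul(5368, Pow(-4746, -1)), Mul(38272, Pow(48145, -1))), Add(Add(Q, 1639), -7223)), -1) = Pow(Add(Add(Mul(5368, Pow(-4746, -1)), Mul(38272, Pow(48145, -1))), Add(Add(-23494, 1639), -7223)), -1) = Pow(Add(Add(Mul(5368, Rational(-1, 4746)), Mul(38272, Rational(1, 48145))), Add(-21855, -7223)), -1) = Pow(Add(Add(Rational(-2684, 2373), Rational(38272, 48145)), -29078), -1) = Pow(Add(Rational(-38401724, 114248085), -29078), -1) = Pow(Rational(-3322144217354, 114248085), -1) = Rational(-114248085, 3322144217354)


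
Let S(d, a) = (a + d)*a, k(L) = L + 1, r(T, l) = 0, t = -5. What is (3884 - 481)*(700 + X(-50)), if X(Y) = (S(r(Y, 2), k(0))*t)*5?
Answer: 2297025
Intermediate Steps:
k(L) = 1 + L
S(d, a) = a*(a + d)
X(Y) = -25 (X(Y) = (((1 + 0)*((1 + 0) + 0))*(-5))*5 = ((1*(1 + 0))*(-5))*5 = ((1*1)*(-5))*5 = (1*(-5))*5 = -5*5 = -25)
(3884 - 481)*(700 + X(-50)) = (3884 - 481)*(700 - 25) = 3403*675 = 2297025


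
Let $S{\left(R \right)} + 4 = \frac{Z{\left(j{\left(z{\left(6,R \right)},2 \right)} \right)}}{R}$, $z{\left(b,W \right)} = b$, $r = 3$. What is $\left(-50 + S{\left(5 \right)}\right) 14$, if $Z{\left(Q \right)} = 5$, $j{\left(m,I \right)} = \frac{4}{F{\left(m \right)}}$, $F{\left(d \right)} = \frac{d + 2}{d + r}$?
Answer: $-742$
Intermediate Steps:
$F{\left(d \right)} = \frac{2 + d}{3 + d}$ ($F{\left(d \right)} = \frac{d + 2}{d + 3} = \frac{2 + d}{3 + d}$)
$j{\left(m,I \right)} = \frac{4 \left(3 + m\right)}{2 + m}$ ($j{\left(m,I \right)} = \frac{4}{\frac{1}{3 + m} \left(2 + m\right)} = 4 \frac{3 + m}{2 + m} = \frac{4 \left(3 + m\right)}{2 + m}$)
$S{\left(R \right)} = -4 + \frac{5}{R}$
$\left(-50 + S{\left(5 \right)}\right) 14 = \left(-50 - \left(4 - \frac{5}{5}\right)\right) 14 = \left(-50 + \left(-4 + 5 \cdot \frac{1}{5}\right)\right) 14 = \left(-50 + \left(-4 + 1\right)\right) 14 = \left(-50 - 3\right) 14 = \left(-53\right) 14 = -742$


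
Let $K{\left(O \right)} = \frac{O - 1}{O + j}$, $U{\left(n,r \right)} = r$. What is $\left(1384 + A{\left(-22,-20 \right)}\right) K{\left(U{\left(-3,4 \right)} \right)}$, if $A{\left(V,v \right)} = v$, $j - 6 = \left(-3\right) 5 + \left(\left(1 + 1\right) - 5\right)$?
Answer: $- \frac{1023}{2} \approx -511.5$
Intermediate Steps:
$j = -12$ ($j = 6 + \left(\left(-3\right) 5 + \left(\left(1 + 1\right) - 5\right)\right) = 6 + \left(-15 + \left(2 - 5\right)\right) = 6 - 18 = -12$)
$K{\left(O \right)} = \frac{-1 + O}{-12 + O}$ ($K{\left(O \right)} = \frac{O - 1}{O - 12} = \frac{-1 + O}{-12 + O}$)
$\left(1384 + A{\left(-22,-20 \right)}\right) K{\left(U{\left(-3,4 \right)} \right)} = \left(1384 - 20\right) \frac{-1 + 4}{-12 + 4} = 1364 \frac{1}{-8} \cdot 3 = 1364 \left(\left(- \frac{1}{8}\right) 3\right) = 1364 \left(- \frac{3}{8}\right) = - \frac{1023}{2}$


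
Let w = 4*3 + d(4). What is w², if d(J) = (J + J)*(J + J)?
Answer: 5776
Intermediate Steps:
d(J) = 4*J² (d(J) = (2*J)*(2*J) = 4*J²)
w = 76 (w = 4*3 + 4*4² = 12 + 4*16 = 12 + 64 = 76)
w² = 76² = 5776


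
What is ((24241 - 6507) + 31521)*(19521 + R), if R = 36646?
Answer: 2766505585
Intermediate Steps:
((24241 - 6507) + 31521)*(19521 + R) = ((24241 - 6507) + 31521)*(19521 + 36646) = (17734 + 31521)*56167 = 49255*56167 = 2766505585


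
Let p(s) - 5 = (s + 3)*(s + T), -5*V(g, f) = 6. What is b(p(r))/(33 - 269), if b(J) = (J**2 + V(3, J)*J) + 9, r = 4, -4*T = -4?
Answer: -1561/236 ≈ -6.6144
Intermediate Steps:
T = 1 (T = -1/4*(-4) = 1)
V(g, f) = -6/5 (V(g, f) = -1/5*6 = -6/5)
p(s) = 5 + (1 + s)*(3 + s) (p(s) = 5 + (s + 3)*(s + 1) = 5 + (3 + s)*(1 + s) = 5 + (1 + s)*(3 + s))
b(J) = 9 + J**2 - 6*J/5 (b(J) = (J**2 - 6*J/5) + 9 = 9 + J**2 - 6*J/5)
b(p(r))/(33 - 269) = (9 + (8 + 4**2 + 4*4)**2 - 6*(8 + 4**2 + 4*4)/5)/(33 - 269) = (9 + (8 + 16 + 16)**2 - 6*(8 + 16 + 16)/5)/(-236) = (9 + 40**2 - 6/5*40)*(-1/236) = (9 + 1600 - 48)*(-1/236) = 1561*(-1/236) = -1561/236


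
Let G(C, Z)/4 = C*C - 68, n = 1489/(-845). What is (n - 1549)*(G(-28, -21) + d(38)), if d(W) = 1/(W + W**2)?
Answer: -926983417151/208715 ≈ -4.4414e+6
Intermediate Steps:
n = -1489/845 (n = 1489*(-1/845) = -1489/845 ≈ -1.7621)
G(C, Z) = -272 + 4*C**2 (G(C, Z) = 4*(C*C - 68) = 4*(C**2 - 68) = 4*(-68 + C**2) = -272 + 4*C**2)
(n - 1549)*(G(-28, -21) + d(38)) = (-1489/845 - 1549)*((-272 + 4*(-28)**2) + 1/(38*(1 + 38))) = -1310394*((-272 + 4*784) + (1/38)/39)/845 = -1310394*((-272 + 3136) + (1/38)*(1/39))/845 = -1310394*(2864 + 1/1482)/845 = -1310394/845*4244449/1482 = -926983417151/208715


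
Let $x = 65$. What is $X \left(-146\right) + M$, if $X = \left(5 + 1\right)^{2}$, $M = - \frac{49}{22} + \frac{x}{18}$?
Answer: $- \frac{520207}{99} \approx -5254.6$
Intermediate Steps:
$M = \frac{137}{99}$ ($M = - \frac{49}{22} + \frac{65}{18} = \frac{137}{99} \approx 1.3838$)
$X = 36$ ($X = 6^{2} = 36$)
$X \left(-146\right) + M = 36 \left(-146\right) + \frac{137}{99} = -5256 + \frac{137}{99} = - \frac{520207}{99}$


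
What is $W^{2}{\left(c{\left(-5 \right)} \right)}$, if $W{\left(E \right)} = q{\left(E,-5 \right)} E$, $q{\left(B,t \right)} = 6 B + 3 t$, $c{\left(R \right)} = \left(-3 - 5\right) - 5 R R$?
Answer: $11691880641$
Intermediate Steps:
$c{\left(R \right)} = -8 - 5 R^{2}$ ($c{\left(R \right)} = \left(-3 - 5\right) - 5 R^{2} = -8 - 5 R^{2}$)
$q{\left(B,t \right)} = 3 t + 6 B$
$W{\left(E \right)} = E \left(-15 + 6 E\right)$ ($W{\left(E \right)} = \left(3 \left(-5\right) + 6 E\right) E = \left(-15 + 6 E\right) E = E \left(-15 + 6 E\right)$)
$W^{2}{\left(c{\left(-5 \right)} \right)} = \left(3 \left(-8 - 5 \left(-5\right)^{2}\right) \left(-5 + 2 \left(-8 - 5 \left(-5\right)^{2}\right)\right)\right)^{2} = \left(3 \left(-8 - 125\right) \left(-5 + 2 \left(-8 - 125\right)\right)\right)^{2} = \left(3 \left(-133\right) \left(-5 + 2 \left(-133\right)\right)\right)^{2} = \left(3 \left(-133\right) \left(-5 - 266\right)\right)^{2} = \left(3 \left(-133\right) \left(-271\right)\right)^{2} = 108129^{2} = 11691880641$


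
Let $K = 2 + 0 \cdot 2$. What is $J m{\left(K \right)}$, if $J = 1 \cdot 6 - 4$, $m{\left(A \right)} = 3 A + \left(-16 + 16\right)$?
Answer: $12$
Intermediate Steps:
$K = 2$ ($K = 2 + 0 = 2$)
$m{\left(A \right)} = 3 A$ ($m{\left(A \right)} = 3 A + 0 = 3 A$)
$J = 2$ ($J = 6 - 4 = 2$)
$J m{\left(K \right)} = 2 \cdot 3 \cdot 2 = 2 \cdot 6 = 12$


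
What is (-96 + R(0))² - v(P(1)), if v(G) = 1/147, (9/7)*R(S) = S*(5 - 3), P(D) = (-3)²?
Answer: 1354751/147 ≈ 9216.0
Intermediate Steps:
P(D) = 9
R(S) = 14*S/9 (R(S) = 7*(S*(5 - 3))/9 = 7*(S*2)/9 = 7*(2*S)/9 = 14*S/9)
v(G) = 1/147
(-96 + R(0))² - v(P(1)) = (-96 + (14/9)*0)² - 1*1/147 = (-96 + 0)² - 1/147 = (-96)² - 1/147 = 9216 - 1/147 = 1354751/147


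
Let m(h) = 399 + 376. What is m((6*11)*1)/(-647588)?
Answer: -775/647588 ≈ -0.0011967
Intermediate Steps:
m(h) = 775
m((6*11)*1)/(-647588) = 775/(-647588) = 775*(-1/647588) = -775/647588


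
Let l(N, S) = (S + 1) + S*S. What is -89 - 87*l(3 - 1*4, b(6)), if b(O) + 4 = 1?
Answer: -698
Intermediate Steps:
b(O) = -3 (b(O) = -4 + 1 = -3)
l(N, S) = 1 + S + S² (l(N, S) = (1 + S) + S² = 1 + S + S²)
-89 - 87*l(3 - 1*4, b(6)) = -89 - 87*(1 - 3 + (-3)²) = -89 - 87*(1 - 3 + 9) = -89 - 87*7 = -89 - 609 = -698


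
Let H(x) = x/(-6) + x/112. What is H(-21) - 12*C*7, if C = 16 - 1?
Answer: -20107/16 ≈ -1256.7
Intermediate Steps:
C = 15 (C = 16 - 1*1 = 16 - 1 = 15)
H(x) = -53*x/336 (H(x) = x*(-⅙) + x*(1/112) = -x/6 + x/112 = -53*x/336)
H(-21) - 12*C*7 = -53/336*(-21) - 12*15*7 = 53/16 - 180*7 = 53/16 - 1260 = -20107/16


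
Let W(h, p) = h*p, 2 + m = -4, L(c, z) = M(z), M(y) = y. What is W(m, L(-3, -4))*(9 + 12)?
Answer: 504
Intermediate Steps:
L(c, z) = z
m = -6 (m = -2 - 4 = -6)
W(m, L(-3, -4))*(9 + 12) = (-6*(-4))*(9 + 12) = 24*21 = 504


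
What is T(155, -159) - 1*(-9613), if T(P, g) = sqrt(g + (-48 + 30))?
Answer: 9613 + I*sqrt(177) ≈ 9613.0 + 13.304*I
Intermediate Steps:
T(P, g) = sqrt(-18 + g) (T(P, g) = sqrt(g - 18) = sqrt(-18 + g))
T(155, -159) - 1*(-9613) = sqrt(-18 - 159) - 1*(-9613) = sqrt(-177) + 9613 = I*sqrt(177) + 9613 = 9613 + I*sqrt(177)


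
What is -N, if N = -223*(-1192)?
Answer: -265816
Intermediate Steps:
N = 265816
-N = -1*265816 = -265816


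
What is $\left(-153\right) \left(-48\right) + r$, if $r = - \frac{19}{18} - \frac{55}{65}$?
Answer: $\frac{1718051}{234} \approx 7342.1$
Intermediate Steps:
$r = - \frac{445}{234}$ ($r = \left(-19\right) \frac{1}{18} - \frac{11}{13} = - \frac{19}{18} - \frac{11}{13} = - \frac{445}{234} \approx -1.9017$)
$\left(-153\right) \left(-48\right) + r = \left(-153\right) \left(-48\right) - \frac{445}{234} = 7344 - \frac{445}{234} = \frac{1718051}{234}$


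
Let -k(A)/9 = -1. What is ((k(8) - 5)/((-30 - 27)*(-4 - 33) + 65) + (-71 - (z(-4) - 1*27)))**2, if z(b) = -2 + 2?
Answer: 2287326276/1181569 ≈ 1935.8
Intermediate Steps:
z(b) = 0
k(A) = 9 (k(A) = -9*(-1) = 9)
((k(8) - 5)/((-30 - 27)*(-4 - 33) + 65) + (-71 - (z(-4) - 1*27)))**2 = ((9 - 5)/((-30 - 27)*(-4 - 33) + 65) + (-71 - (0 - 1*27)))**2 = (4/(-57*(-37) + 65) + (-71 - (0 - 27)))**2 = (4/(2109 + 65) + (-71 - 1*(-27)))**2 = (4/2174 + (-71 + 27))**2 = (4*(1/2174) - 44)**2 = (2/1087 - 44)**2 = (-47826/1087)**2 = 2287326276/1181569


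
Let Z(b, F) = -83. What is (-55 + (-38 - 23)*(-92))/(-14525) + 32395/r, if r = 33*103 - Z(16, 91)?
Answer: 451187901/50576050 ≈ 8.9210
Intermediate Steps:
r = 3482 (r = 33*103 - 1*(-83) = 3399 + 83 = 3482)
(-55 + (-38 - 23)*(-92))/(-14525) + 32395/r = (-55 + (-38 - 23)*(-92))/(-14525) + 32395/3482 = (-55 - 61*(-92))*(-1/14525) + 32395*(1/3482) = (-55 + 5612)*(-1/14525) + 32395/3482 = 5557*(-1/14525) + 32395/3482 = -5557/14525 + 32395/3482 = 451187901/50576050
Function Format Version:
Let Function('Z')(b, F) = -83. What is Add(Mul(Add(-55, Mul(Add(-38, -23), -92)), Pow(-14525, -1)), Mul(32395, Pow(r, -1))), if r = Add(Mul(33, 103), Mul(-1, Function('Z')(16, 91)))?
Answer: Rational(451187901, 50576050) ≈ 8.9210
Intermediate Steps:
r = 3482 (r = Add(Mul(33, 103), Mul(-1, -83)) = Add(3399, 83) = 3482)
Add(Mul(Add(-55, Mul(Add(-38, -23), -92)), Pow(-14525, -1)), Mul(32395, Pow(r, -1))) = Add(Mul(Add(-55, Mul(Add(-38, -23), -92)), Pow(-14525, -1)), Mul(32395, Pow(3482, -1))) = Add(Mul(Add(-55, Mul(-61, -92)), Rational(-1, 14525)), Mul(32395, Rational(1, 3482))) = Add(Mul(Add(-55, 5612), Rational(-1, 14525)), Rational(32395, 3482)) = Add(Mul(5557, Rational(-1, 14525)), Rational(32395, 3482)) = Add(Rational(-5557, 14525), Rational(32395, 3482)) = Rational(451187901, 50576050)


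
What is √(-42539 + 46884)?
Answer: √4345 ≈ 65.917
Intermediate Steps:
√(-42539 + 46884) = √4345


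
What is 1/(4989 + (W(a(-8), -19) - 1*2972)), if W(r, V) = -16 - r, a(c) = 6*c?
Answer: 1/2049 ≈ 0.00048804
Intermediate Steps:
1/(4989 + (W(a(-8), -19) - 1*2972)) = 1/(4989 + ((-16 - 6*(-8)) - 1*2972)) = 1/(4989 + ((-16 - 1*(-48)) - 2972)) = 1/(4989 + ((-16 + 48) - 2972)) = 1/(4989 + (32 - 2972)) = 1/(4989 - 2940) = 1/2049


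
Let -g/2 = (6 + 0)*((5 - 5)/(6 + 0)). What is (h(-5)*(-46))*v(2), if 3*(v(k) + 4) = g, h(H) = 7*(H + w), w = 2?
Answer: -3864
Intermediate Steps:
h(H) = 14 + 7*H (h(H) = 7*(H + 2) = 7*(2 + H) = 14 + 7*H)
g = 0 (g = -2*(6 + 0)*(5 - 5)/(6 + 0) = -12*0/6 = -12*0*(1/6) = -12*0 = -2*0 = 0)
v(k) = -4 (v(k) = -4 + (1/3)*0 = -4 + 0 = -4)
(h(-5)*(-46))*v(2) = ((14 + 7*(-5))*(-46))*(-4) = ((14 - 35)*(-46))*(-4) = -21*(-46)*(-4) = 966*(-4) = -3864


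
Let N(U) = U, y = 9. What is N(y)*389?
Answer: 3501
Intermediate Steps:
N(y)*389 = 9*389 = 3501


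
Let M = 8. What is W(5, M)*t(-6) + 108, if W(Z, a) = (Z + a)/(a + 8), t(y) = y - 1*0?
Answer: 825/8 ≈ 103.13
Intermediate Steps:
t(y) = y (t(y) = y + 0 = y)
W(Z, a) = (Z + a)/(8 + a)
W(5, M)*t(-6) + 108 = ((5 + 8)/(8 + 8))*(-6) + 108 = (13/16)*(-6) + 108 = -39/8 + 108 = 825/8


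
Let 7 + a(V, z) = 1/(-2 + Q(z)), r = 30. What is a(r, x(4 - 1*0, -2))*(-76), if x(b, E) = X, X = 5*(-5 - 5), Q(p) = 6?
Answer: 513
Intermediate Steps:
X = -50 (X = 5*(-10) = -50)
x(b, E) = -50
a(V, z) = -27/4 (a(V, z) = -7 + 1/(-2 + 6) = -7 + 1/4 = -7 + ¼ = -27/4)
a(r, x(4 - 1*0, -2))*(-76) = -27/4*(-76) = 513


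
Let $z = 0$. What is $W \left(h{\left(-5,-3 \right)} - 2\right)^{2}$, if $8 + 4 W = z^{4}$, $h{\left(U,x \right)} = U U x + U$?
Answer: $-13448$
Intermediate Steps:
$h{\left(U,x \right)} = U + x U^{2}$ ($h{\left(U,x \right)} = U^{2} x + U = x U^{2} + U = U + x U^{2}$)
$W = -2$ ($W = -2 + \frac{0^{4}}{4} = -2 + \frac{1}{4} \cdot 0 = -2 + 0 = -2$)
$W \left(h{\left(-5,-3 \right)} - 2\right)^{2} = - 2 \left(- 5 \left(1 - -15\right) - 2\right)^{2} = - 2 \left(- 5 \left(1 + 15\right) - 2\right)^{2} = - 2 \left(\left(-5\right) 16 - 2\right)^{2} = - 2 \left(-80 - 2\right)^{2} = - 2 \left(-82\right)^{2} = \left(-2\right) 6724 = -13448$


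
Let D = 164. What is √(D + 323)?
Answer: √487 ≈ 22.068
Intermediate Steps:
√(D + 323) = √(164 + 323) = √487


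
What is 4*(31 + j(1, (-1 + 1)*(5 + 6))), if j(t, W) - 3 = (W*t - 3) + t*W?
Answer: 124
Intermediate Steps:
j(t, W) = 2*W*t (j(t, W) = 3 + ((W*t - 3) + t*W) = 3 + ((-3 + W*t) + W*t) = 3 + (-3 + 2*W*t) = 2*W*t)
4*(31 + j(1, (-1 + 1)*(5 + 6))) = 4*(31 + 2*((-1 + 1)*(5 + 6))*1) = 4*(31 + 2*(0*11)*1) = 4*(31 + 2*0*1) = 4*(31 + 0) = 4*31 = 124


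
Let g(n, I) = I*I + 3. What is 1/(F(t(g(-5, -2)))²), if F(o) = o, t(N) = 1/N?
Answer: 49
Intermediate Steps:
g(n, I) = 3 + I² (g(n, I) = I² + 3 = 3 + I²)
t(N) = 1/N
1/(F(t(g(-5, -2)))²) = 1/((1/(3 + (-2)²))²) = 1/((1/(3 + 4))²) = 1/((1/7)²) = 1/((⅐)²) = 1/(1/49) = 49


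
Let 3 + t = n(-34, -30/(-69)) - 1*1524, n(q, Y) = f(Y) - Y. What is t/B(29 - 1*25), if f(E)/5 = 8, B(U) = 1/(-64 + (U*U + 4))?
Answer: 1505284/23 ≈ 65447.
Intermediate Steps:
B(U) = 1/(-60 + U**2) (B(U) = 1/(-64 + (U**2 + 4)) = 1/(-64 + (4 + U**2)) = 1/(-60 + U**2))
f(E) = 40 (f(E) = 5*8 = 40)
n(q, Y) = 40 - Y
t = -34211/23 (t = -3 + ((40 - (-30)/(-69)) - 1*1524) = -3 + ((40 - (-30)*(-1)/69) - 1524) = -3 + ((40 - 1*10/23) - 1524) = -3 + ((40 - 10/23) - 1524) = -3 + (910/23 - 1524) = -3 - 34142/23 = -34211/23 ≈ -1487.4)
t/B(29 - 1*25) = -(-2052660/23 + 34211*(29 - 1*25)**2/23) = -(-2052660/23 + 34211*(29 - 25)**2/23) = -34211/(23*(1/(-60 + 4**2))) = -34211/(23*(1/(-60 + 16))) = -34211/(23*(1/(-44))) = -34211/(23*(-1/44)) = -34211/23*(-44) = 1505284/23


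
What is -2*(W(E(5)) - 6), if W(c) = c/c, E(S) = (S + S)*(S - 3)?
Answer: 10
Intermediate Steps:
E(S) = 2*S*(-3 + S) (E(S) = (2*S)*(-3 + S) = 2*S*(-3 + S))
W(c) = 1
-2*(W(E(5)) - 6) = -2*(1 - 6) = -2*(-5) = 10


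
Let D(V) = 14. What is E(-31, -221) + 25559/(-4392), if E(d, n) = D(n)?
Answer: 589/72 ≈ 8.1806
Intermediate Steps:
E(d, n) = 14
E(-31, -221) + 25559/(-4392) = 14 + 25559/(-4392) = 14 + 25559*(-1/4392) = 14 - 419/72 = 589/72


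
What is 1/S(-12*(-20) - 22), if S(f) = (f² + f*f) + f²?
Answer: 1/142572 ≈ 7.0140e-6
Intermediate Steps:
S(f) = 3*f² (S(f) = (f² + f²) + f² = 2*f² + f² = 3*f²)
1/S(-12*(-20) - 22) = 1/(3*(-12*(-20) - 22)²) = 1/(3*(240 - 22)²) = 1/(3*218²) = 1/(3*47524) = 1/142572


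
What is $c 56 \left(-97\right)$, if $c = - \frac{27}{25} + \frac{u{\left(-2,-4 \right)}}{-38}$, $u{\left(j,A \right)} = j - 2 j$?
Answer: $\frac{2922416}{475} \approx 6152.5$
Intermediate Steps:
$u{\left(j,A \right)} = - j$
$c = - \frac{538}{475}$ ($c = - \frac{27}{25} + \frac{\left(-1\right) \left(-2\right)}{-38} = \left(-27\right) \frac{1}{25} + 2 \left(- \frac{1}{38}\right) = - \frac{27}{25} - \frac{1}{19} = - \frac{538}{475} \approx -1.1326$)
$c 56 \left(-97\right) = \left(- \frac{538}{475}\right) 56 \left(-97\right) = \left(- \frac{30128}{475}\right) \left(-97\right) = \frac{2922416}{475}$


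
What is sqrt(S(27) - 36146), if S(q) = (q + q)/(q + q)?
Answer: I*sqrt(36145) ≈ 190.12*I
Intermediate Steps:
S(q) = 1 (S(q) = (2*q)/((2*q)) = (2*q)*(1/(2*q)) = 1)
sqrt(S(27) - 36146) = sqrt(1 - 36146) = sqrt(-36145) = I*sqrt(36145)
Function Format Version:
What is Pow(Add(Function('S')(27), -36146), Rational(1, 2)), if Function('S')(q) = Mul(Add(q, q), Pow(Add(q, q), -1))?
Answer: Mul(I, Pow(36145, Rational(1, 2))) ≈ Mul(190.12, I)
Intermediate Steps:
Function('S')(q) = 1 (Function('S')(q) = Mul(Mul(2, q), Pow(Mul(2, q), -1)) = Mul(Mul(2, q), Mul(Rational(1, 2), Pow(q, -1))) = 1)
Pow(Add(Function('S')(27), -36146), Rational(1, 2)) = Pow(Add(1, -36146), Rational(1, 2)) = Pow(-36145, Rational(1, 2)) = Mul(I, Pow(36145, Rational(1, 2)))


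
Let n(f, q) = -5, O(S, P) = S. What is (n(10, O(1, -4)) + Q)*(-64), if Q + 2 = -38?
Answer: 2880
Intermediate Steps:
Q = -40 (Q = -2 - 38 = -40)
(n(10, O(1, -4)) + Q)*(-64) = (-5 - 40)*(-64) = -45*(-64) = 2880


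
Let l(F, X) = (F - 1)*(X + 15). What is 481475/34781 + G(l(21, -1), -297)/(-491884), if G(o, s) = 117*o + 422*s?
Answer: 120024832597/8554108702 ≈ 14.031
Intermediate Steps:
l(F, X) = (-1 + F)*(15 + X)
481475/34781 + G(l(21, -1), -297)/(-491884) = 481475/34781 + (117*(-15 - 1*(-1) + 15*21 + 21*(-1)) + 422*(-297))/(-491884) = 481475*(1/34781) + (117*(-15 + 1 + 315 - 21) - 125334)*(-1/491884) = 481475/34781 + (117*280 - 125334)*(-1/491884) = 481475/34781 + (32760 - 125334)*(-1/491884) = 481475/34781 - 92574*(-1/491884) = 481475/34781 + 46287/245942 = 120024832597/8554108702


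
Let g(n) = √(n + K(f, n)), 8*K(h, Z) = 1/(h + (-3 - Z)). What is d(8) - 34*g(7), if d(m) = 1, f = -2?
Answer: 1 - 17*√4026/12 ≈ -88.889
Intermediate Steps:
K(h, Z) = 1/(8*(-3 + h - Z)) (K(h, Z) = 1/(8*(h + (-3 - Z))) = 1/(8*(-3 + h - Z)))
g(n) = √(n + 1/(8*(-5 - n))) (g(n) = √(n + 1/(8*(-3 - 2 - n))) = √(n + 1/(8*(-5 - n))))
d(8) - 34*g(7) = 1 - 17*√2*√(-1/(5 + 7) + 8*7)/2 = 1 - 17*√2*√(-1/12 + 56)/2 = 1 - 17*√2*√(671/12)/2 = 1 - 17*√2*√2013/6/2 = 1 - 17*√4026/12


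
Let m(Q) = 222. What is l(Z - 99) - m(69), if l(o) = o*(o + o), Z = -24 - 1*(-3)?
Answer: 28578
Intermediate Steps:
Z = -21 (Z = -24 + 3 = -21)
l(o) = 2*o**2 (l(o) = o*(2*o) = 2*o**2)
l(Z - 99) - m(69) = 2*(-21 - 99)**2 - 1*222 = 2*(-120)**2 - 222 = 2*14400 - 222 = 28800 - 222 = 28578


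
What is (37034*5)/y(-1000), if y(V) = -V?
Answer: 18517/100 ≈ 185.17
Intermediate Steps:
(37034*5)/y(-1000) = (37034*5)/((-1*(-1000))) = 185170/1000 = 185170*(1/1000) = 18517/100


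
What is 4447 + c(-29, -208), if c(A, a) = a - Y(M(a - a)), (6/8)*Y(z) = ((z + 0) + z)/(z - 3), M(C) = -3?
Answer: 12713/3 ≈ 4237.7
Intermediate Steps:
Y(z) = 8*z/(3*(-3 + z)) (Y(z) = 4*(((z + 0) + z)/(z - 3))/3 = 4*((z + z)/(-3 + z))/3 = 4*((2*z)/(-3 + z))/3 = 4*(2*z/(-3 + z))/3 = 8*z/(3*(-3 + z)))
c(A, a) = -4/3 + a (c(A, a) = a - 8*(-3)/(3*(-3 - 3)) = a - 8*(-3)/(3*(-6)) = a - 8*(-3)*(-1)/(3*6) = a - 1*4/3 = a - 4/3 = -4/3 + a)
4447 + c(-29, -208) = 4447 + (-4/3 - 208) = 4447 - 628/3 = 12713/3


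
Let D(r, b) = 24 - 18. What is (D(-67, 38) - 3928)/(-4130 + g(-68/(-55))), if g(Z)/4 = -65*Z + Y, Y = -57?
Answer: 21571/25737 ≈ 0.83813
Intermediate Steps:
g(Z) = -228 - 260*Z (g(Z) = 4*(-65*Z - 57) = 4*(-57 - 65*Z) = -228 - 260*Z)
D(r, b) = 6
(D(-67, 38) - 3928)/(-4130 + g(-68/(-55))) = (6 - 3928)/(-4130 + (-228 - (-17680)/(-55))) = -3922/(-4130 + (-228 - (-17680)*(-1)/55)) = -3922/(-4130 + (-228 - 260*68/55)) = -3922/(-4130 + (-228 - 3536/11)) = -3922/(-4130 - 6044/11) = -3922/(-51474/11) = -3922*(-11/51474) = 21571/25737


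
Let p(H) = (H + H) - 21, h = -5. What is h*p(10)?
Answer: 5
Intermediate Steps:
p(H) = -21 + 2*H (p(H) = 2*H - 21 = -21 + 2*H)
h*p(10) = -5*(-21 + 2*10) = -5*(-21 + 20) = -5*(-1) = 5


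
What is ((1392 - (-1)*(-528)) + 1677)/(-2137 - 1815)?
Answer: -2541/3952 ≈ -0.64297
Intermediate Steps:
((1392 - (-1)*(-528)) + 1677)/(-2137 - 1815) = ((1392 - 1*528) + 1677)/(-3952) = ((1392 - 528) + 1677)*(-1/3952) = (864 + 1677)*(-1/3952) = 2541*(-1/3952) = -2541/3952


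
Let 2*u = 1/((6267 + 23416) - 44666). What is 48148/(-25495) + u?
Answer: -1442828463/763983170 ≈ -1.8886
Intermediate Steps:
u = -1/29966 (u = 1/(2*((6267 + 23416) - 44666)) = 1/(2*(29683 - 44666)) = (½)/(-14983) = (½)*(-1/14983) = -1/29966 ≈ -3.3371e-5)
48148/(-25495) + u = 48148/(-25495) - 1/29966 = 48148*(-1/25495) - 1/29966 = -48148/25495 - 1/29966 = -1442828463/763983170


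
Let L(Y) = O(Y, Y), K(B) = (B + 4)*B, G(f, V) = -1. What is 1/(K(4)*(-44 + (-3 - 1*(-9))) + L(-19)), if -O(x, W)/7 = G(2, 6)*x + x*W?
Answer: -1/3876 ≈ -0.00025800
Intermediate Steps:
O(x, W) = 7*x - 7*W*x (O(x, W) = -7*(-x + x*W) = -7*(-x + W*x) = 7*x - 7*W*x)
K(B) = B*(4 + B) (K(B) = (4 + B)*B = B*(4 + B))
L(Y) = 7*Y*(1 - Y)
1/(K(4)*(-44 + (-3 - 1*(-9))) + L(-19)) = 1/((4*(4 + 4))*(-44 + (-3 - 1*(-9))) + 7*(-19)*(1 - 1*(-19))) = 1/((4*8)*(-44 + (-3 + 9)) + 7*(-19)*(1 + 19)) = 1/(32*(-44 + 6) + 7*(-19)*20) = 1/(32*(-38) - 2660) = 1/(-1216 - 2660) = 1/(-3876) = -1/3876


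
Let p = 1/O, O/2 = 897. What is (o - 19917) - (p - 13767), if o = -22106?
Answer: -50691265/1794 ≈ -28256.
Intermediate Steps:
O = 1794 (O = 2*897 = 1794)
p = 1/1794 ≈ 0.00055741
(o - 19917) - (p - 13767) = (-22106 - 19917) - (1/1794 - 13767) = -42023 - 1*(-24697997/1794) = -42023 + 24697997/1794 = -50691265/1794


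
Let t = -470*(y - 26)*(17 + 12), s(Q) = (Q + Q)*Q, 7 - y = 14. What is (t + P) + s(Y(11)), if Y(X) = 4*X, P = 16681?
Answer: 470343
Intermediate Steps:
y = -7 (y = 7 - 1*14 = 7 - 14 = -7)
s(Q) = 2*Q**2 (s(Q) = (2*Q)*Q = 2*Q**2)
t = 449790 (t = -470*(-7 - 26)*(17 + 12) = -(-15510)*29 = -470*(-957) = 449790)
(t + P) + s(Y(11)) = (449790 + 16681) + 2*(4*11)**2 = 466471 + 2*44**2 = 466471 + 2*1936 = 466471 + 3872 = 470343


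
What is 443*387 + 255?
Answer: 171696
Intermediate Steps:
443*387 + 255 = 171441 + 255 = 171696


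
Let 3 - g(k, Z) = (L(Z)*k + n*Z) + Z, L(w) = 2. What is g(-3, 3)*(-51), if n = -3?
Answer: -765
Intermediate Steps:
g(k, Z) = 3 - 2*k + 2*Z (g(k, Z) = 3 - ((2*k - 3*Z) + Z) = 3 - ((-3*Z + 2*k) + Z) = 3 - (-2*Z + 2*k) = 3 + (-2*k + 2*Z) = 3 - 2*k + 2*Z)
g(-3, 3)*(-51) = (3 - 2*(-3) + 2*3)*(-51) = (3 + 6 + 6)*(-51) = 15*(-51) = -765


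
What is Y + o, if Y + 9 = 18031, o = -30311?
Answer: -12289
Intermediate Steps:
Y = 18022 (Y = -9 + 18031 = 18022)
Y + o = 18022 - 30311 = -12289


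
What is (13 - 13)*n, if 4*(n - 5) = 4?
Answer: 0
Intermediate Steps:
n = 6 (n = 5 + (¼)*4 = 5 + 1 = 6)
(13 - 13)*n = (13 - 13)*6 = 0*6 = 0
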